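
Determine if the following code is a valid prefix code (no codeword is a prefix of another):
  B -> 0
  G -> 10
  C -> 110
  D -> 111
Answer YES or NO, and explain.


Checking each pair (does one codeword prefix another?):
  B='0' vs G='10': no prefix
  B='0' vs C='110': no prefix
  B='0' vs D='111': no prefix
  G='10' vs B='0': no prefix
  G='10' vs C='110': no prefix
  G='10' vs D='111': no prefix
  C='110' vs B='0': no prefix
  C='110' vs G='10': no prefix
  C='110' vs D='111': no prefix
  D='111' vs B='0': no prefix
  D='111' vs G='10': no prefix
  D='111' vs C='110': no prefix
No violation found over all pairs.

YES -- this is a valid prefix code. No codeword is a prefix of any other codeword.


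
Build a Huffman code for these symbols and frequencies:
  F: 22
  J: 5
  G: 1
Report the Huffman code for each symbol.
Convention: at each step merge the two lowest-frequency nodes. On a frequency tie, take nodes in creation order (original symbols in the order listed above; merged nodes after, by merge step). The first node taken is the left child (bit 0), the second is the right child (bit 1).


Huffman tree construction:
Step 1: Merge G(1) + J(5) = 6
Step 2: Merge (G+J)(6) + F(22) = 28
Read each symbol's code off the tree from the root (left child = 0, right child = 1).

Codes:
  F: 1 (length 1)
  J: 01 (length 2)
  G: 00 (length 2)
Average code length: 34/28 = 1.2143 bits/symbol


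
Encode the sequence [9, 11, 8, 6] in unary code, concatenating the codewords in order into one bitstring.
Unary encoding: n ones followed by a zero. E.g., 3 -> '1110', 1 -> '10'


Encode each number as n ones followed by a terminating 0:
  9 -> 1111111110 (10 bits)
  11 -> 111111111110 (12 bits)
  8 -> 111111110 (9 bits)
  6 -> 1111110 (7 bits)
Total length = 10 + 12 + 9 + 7 = 38 bits.

Unary([9, 11, 8, 6]) = 11111111101111111111101111111101111110 (38 bits)


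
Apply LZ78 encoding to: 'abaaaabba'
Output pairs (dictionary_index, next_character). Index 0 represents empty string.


LZ78 encoding steps:
Dictionary: {0: ''}
Step 1: w='' (idx 0), next='a' -> output (0, 'a'), add 'a' as idx 1
Step 2: w='' (idx 0), next='b' -> output (0, 'b'), add 'b' as idx 2
Step 3: w='a' (idx 1), next='a' -> output (1, 'a'), add 'aa' as idx 3
Step 4: w='aa' (idx 3), next='b' -> output (3, 'b'), add 'aab' as idx 4
Step 5: w='b' (idx 2), next='a' -> output (2, 'a'), add 'ba' as idx 5


Encoded: [(0, 'a'), (0, 'b'), (1, 'a'), (3, 'b'), (2, 'a')]


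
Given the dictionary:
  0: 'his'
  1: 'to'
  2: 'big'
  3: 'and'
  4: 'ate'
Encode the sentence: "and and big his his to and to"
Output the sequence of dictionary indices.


Look up each word in the dictionary:
  'and' -> 3
  'and' -> 3
  'big' -> 2
  'his' -> 0
  'his' -> 0
  'to' -> 1
  'and' -> 3
  'to' -> 1

Encoded: [3, 3, 2, 0, 0, 1, 3, 1]


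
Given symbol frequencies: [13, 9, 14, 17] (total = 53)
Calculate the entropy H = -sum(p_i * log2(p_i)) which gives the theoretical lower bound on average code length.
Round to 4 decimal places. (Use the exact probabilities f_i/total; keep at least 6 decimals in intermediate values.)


Per-symbol terms -p_i * log2(p_i) with p_i = f_i/53:
  p = 13/53 = 0.245283: log2(p) = -2.027481, -p*log2(p) = 0.497307
  p = 9/53 = 0.169811: log2(p) = -2.557995, -p*log2(p) = 0.434377
  p = 14/53 = 0.264151: log2(p) = -1.920566, -p*log2(p) = 0.507319
  p = 17/53 = 0.320755: log2(p) = -1.640458, -p*log2(p) = 0.526185
H = 0.497307 + 0.434377 + 0.507319 + 0.526185 = 1.965188

H = 1.9652 bits/symbol


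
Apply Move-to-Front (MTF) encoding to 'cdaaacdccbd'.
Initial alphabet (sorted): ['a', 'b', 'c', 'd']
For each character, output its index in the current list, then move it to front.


MTF encoding:
'c': index 2 in ['a', 'b', 'c', 'd'] -> ['c', 'a', 'b', 'd']
'd': index 3 in ['c', 'a', 'b', 'd'] -> ['d', 'c', 'a', 'b']
'a': index 2 in ['d', 'c', 'a', 'b'] -> ['a', 'd', 'c', 'b']
'a': index 0 in ['a', 'd', 'c', 'b'] -> ['a', 'd', 'c', 'b']
'a': index 0 in ['a', 'd', 'c', 'b'] -> ['a', 'd', 'c', 'b']
'c': index 2 in ['a', 'd', 'c', 'b'] -> ['c', 'a', 'd', 'b']
'd': index 2 in ['c', 'a', 'd', 'b'] -> ['d', 'c', 'a', 'b']
'c': index 1 in ['d', 'c', 'a', 'b'] -> ['c', 'd', 'a', 'b']
'c': index 0 in ['c', 'd', 'a', 'b'] -> ['c', 'd', 'a', 'b']
'b': index 3 in ['c', 'd', 'a', 'b'] -> ['b', 'c', 'd', 'a']
'd': index 2 in ['b', 'c', 'd', 'a'] -> ['d', 'b', 'c', 'a']


Output: [2, 3, 2, 0, 0, 2, 2, 1, 0, 3, 2]


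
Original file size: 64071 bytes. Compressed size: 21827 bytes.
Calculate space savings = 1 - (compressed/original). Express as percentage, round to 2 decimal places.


ratio = compressed/original = 21827/64071 = 0.340669
savings = 1 - ratio = 1 - 0.340669 = 0.659331
as a percentage: 0.659331 * 100 = 65.93%

Space savings = 1 - 21827/64071 = 65.93%


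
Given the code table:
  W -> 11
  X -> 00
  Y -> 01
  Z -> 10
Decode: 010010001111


Decoding:
01 -> Y
00 -> X
10 -> Z
00 -> X
11 -> W
11 -> W


Result: YXZXWW


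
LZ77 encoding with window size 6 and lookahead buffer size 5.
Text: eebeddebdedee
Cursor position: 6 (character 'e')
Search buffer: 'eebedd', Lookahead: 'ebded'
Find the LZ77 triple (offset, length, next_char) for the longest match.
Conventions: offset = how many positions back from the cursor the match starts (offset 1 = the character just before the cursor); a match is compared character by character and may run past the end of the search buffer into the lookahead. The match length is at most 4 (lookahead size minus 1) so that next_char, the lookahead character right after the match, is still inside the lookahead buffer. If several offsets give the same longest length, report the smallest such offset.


Try each offset into the search buffer:
  offset=1 (pos 5, char 'd'): match length 0
  offset=2 (pos 4, char 'd'): match length 0
  offset=3 (pos 3, char 'e'): match length 1
  offset=4 (pos 2, char 'b'): match length 0
  offset=5 (pos 1, char 'e'): match length 2
  offset=6 (pos 0, char 'e'): match length 1
Longest match has length 2 at offset 5.
next_char = character at position 6 + 2 = 8 -> 'd'

Best match: offset=5, length=2 (matching 'eb' starting at position 1)
LZ77 triple: (5, 2, 'd')


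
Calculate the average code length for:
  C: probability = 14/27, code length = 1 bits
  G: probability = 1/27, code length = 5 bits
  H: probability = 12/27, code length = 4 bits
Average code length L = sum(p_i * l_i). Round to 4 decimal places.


Weighted contributions p_i * l_i:
  C: (14/27) * 1 = 14/27
  G: (1/27) * 5 = 5/27
  H: (12/27) * 4 = 48/27
Sum = (14 + 5 + 48)/27 = 67/27

L = 67/27 = 2.4815 bits/symbol


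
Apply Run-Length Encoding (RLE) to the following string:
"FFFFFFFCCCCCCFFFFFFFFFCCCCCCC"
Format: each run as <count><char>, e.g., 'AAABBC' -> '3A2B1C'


Scanning runs left to right:
  i=0: run of 'F' x 7 -> '7F'
  i=7: run of 'C' x 6 -> '6C'
  i=13: run of 'F' x 9 -> '9F'
  i=22: run of 'C' x 7 -> '7C'

RLE = 7F6C9F7C


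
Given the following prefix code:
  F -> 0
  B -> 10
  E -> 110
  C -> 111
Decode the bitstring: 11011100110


Decoding step by step:
Bits 110 -> E
Bits 111 -> C
Bits 0 -> F
Bits 0 -> F
Bits 110 -> E


Decoded message: ECFFE


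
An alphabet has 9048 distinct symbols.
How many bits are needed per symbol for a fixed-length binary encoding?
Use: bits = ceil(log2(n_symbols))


log2(9048) = 13.1434
Bracket: 2^13 = 8192 < 9048 <= 2^14 = 16384
So ceil(log2(9048)) = 14

bits = ceil(log2(9048)) = ceil(13.1434) = 14 bits


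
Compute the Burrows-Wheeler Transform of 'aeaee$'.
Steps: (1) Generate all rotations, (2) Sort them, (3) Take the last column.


Rotations (sorted):
  0: $aeaee -> last char: e
  1: aeaee$ -> last char: $
  2: aee$ae -> last char: e
  3: e$aeae -> last char: e
  4: eaee$a -> last char: a
  5: ee$aea -> last char: a


BWT = e$eeaa


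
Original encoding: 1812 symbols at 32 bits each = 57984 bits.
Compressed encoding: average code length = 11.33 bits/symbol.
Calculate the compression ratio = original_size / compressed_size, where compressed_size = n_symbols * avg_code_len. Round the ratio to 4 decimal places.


original_size = n_symbols * orig_bits = 1812 * 32 = 57984 bits
compressed_size = n_symbols * avg_code_len = 1812 * 11.33 = 20529.96 bits
ratio = original_size / compressed_size = 57984 / 20529.96 = 2.8244

Compression ratio = 2.8244


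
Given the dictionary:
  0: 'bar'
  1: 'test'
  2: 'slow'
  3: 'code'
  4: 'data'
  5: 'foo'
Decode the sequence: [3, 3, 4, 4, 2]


Look up each index in the dictionary:
  3 -> 'code'
  3 -> 'code'
  4 -> 'data'
  4 -> 'data'
  2 -> 'slow'

Decoded: "code code data data slow"


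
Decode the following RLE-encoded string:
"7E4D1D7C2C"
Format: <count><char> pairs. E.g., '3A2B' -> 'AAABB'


Expanding each <count><char> pair:
  7E -> 'EEEEEEE'
  4D -> 'DDDD'
  1D -> 'D'
  7C -> 'CCCCCCC'
  2C -> 'CC'

Decoded = EEEEEEEDDDDDCCCCCCCCC


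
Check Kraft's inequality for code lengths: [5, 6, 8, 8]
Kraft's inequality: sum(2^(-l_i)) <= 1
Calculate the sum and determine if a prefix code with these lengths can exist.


Sum = 2^(-5) + 2^(-6) + 2^(-8) + 2^(-8)
    = 0.03125 + 0.015625 + 0.00390625 + 0.00390625
    = 14/256 = 0.0546875
Since 0.0546875 <= 1, Kraft's inequality IS satisfied.
A prefix code with these lengths CAN exist.

Kraft sum = 0.0546875. Satisfied.


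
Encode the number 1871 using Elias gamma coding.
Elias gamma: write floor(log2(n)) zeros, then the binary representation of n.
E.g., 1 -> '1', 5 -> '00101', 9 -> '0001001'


num_bits = floor(log2(1871)) + 1 = 11
leading_zeros = num_bits - 1 = 10
binary(1871) = 11101001111

Elias gamma(1871) = '0000000000' + '11101001111' = 000000000011101001111 (21 bits)


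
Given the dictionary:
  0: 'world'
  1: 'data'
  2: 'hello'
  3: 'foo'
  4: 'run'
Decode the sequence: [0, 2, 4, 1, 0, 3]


Look up each index in the dictionary:
  0 -> 'world'
  2 -> 'hello'
  4 -> 'run'
  1 -> 'data'
  0 -> 'world'
  3 -> 'foo'

Decoded: "world hello run data world foo"


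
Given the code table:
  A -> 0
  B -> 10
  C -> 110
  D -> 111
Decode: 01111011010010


Decoding:
0 -> A
111 -> D
10 -> B
110 -> C
10 -> B
0 -> A
10 -> B


Result: ADBCBAB


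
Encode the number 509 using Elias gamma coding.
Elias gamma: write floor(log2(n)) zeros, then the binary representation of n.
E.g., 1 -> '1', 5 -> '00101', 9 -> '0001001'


num_bits = floor(log2(509)) + 1 = 9
leading_zeros = num_bits - 1 = 8
binary(509) = 111111101

Elias gamma(509) = '00000000' + '111111101' = 00000000111111101 (17 bits)


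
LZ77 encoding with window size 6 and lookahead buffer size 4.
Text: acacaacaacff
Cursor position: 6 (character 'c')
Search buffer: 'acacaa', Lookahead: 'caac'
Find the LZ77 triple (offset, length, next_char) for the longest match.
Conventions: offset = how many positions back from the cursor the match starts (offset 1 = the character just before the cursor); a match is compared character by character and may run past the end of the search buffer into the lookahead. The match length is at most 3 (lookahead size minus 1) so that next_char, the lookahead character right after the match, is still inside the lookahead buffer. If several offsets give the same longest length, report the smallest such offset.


Try each offset into the search buffer:
  offset=1 (pos 5, char 'a'): match length 0
  offset=2 (pos 4, char 'a'): match length 0
  offset=3 (pos 3, char 'c'): match length 3
  offset=4 (pos 2, char 'a'): match length 0
  offset=5 (pos 1, char 'c'): match length 2
  offset=6 (pos 0, char 'a'): match length 0
Longest match has length 3 at offset 3.
next_char = character at position 6 + 3 = 9 -> 'c'

Best match: offset=3, length=3 (matching 'caa' starting at position 3)
LZ77 triple: (3, 3, 'c')


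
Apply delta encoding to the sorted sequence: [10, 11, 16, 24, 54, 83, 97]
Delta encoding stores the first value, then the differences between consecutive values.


First value: 10
Deltas:
  11 - 10 = 1
  16 - 11 = 5
  24 - 16 = 8
  54 - 24 = 30
  83 - 54 = 29
  97 - 83 = 14


Delta encoded: [10, 1, 5, 8, 30, 29, 14]


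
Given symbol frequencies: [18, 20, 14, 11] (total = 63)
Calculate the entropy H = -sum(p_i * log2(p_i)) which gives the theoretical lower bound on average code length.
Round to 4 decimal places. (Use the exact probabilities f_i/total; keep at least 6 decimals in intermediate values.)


Per-symbol terms -p_i * log2(p_i) with p_i = f_i/63:
  p = 18/63 = 0.285714: log2(p) = -1.807355, -p*log2(p) = 0.516387
  p = 20/63 = 0.317460: log2(p) = -1.655352, -p*log2(p) = 0.525509
  p = 14/63 = 0.222222: log2(p) = -2.169925, -p*log2(p) = 0.482206
  p = 11/63 = 0.174603: log2(p) = -2.517848, -p*log2(p) = 0.439624
H = 0.516387 + 0.525509 + 0.482206 + 0.439624 = 1.963726

H = 1.9637 bits/symbol


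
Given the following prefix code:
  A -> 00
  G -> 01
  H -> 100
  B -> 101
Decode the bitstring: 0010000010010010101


Decoding step by step:
Bits 00 -> A
Bits 100 -> H
Bits 00 -> A
Bits 01 -> G
Bits 00 -> A
Bits 100 -> H
Bits 101 -> B
Bits 01 -> G


Decoded message: AHAGAHBG


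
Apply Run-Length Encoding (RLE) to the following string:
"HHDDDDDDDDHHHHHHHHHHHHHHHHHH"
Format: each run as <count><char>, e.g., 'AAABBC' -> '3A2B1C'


Scanning runs left to right:
  i=0: run of 'H' x 2 -> '2H'
  i=2: run of 'D' x 8 -> '8D'
  i=10: run of 'H' x 18 -> '18H'

RLE = 2H8D18H


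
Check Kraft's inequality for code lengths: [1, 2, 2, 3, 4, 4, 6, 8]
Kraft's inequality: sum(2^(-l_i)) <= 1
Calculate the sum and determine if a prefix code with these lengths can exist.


Sum = 2^(-1) + 2^(-2) + 2^(-2) + 2^(-3) + 2^(-4) + 2^(-4) + 2^(-6) + 2^(-8)
    = 0.5 + 0.25 + 0.25 + 0.125 + 0.0625 + 0.0625 + 0.015625 + 0.00390625
    = 325/256 = 1.26953125
Since 1.26953125 > 1, Kraft's inequality is NOT satisfied.
A prefix code with these lengths CANNOT exist.

Kraft sum = 1.26953125. Not satisfied.


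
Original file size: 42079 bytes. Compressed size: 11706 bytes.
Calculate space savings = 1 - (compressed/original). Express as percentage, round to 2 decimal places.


ratio = compressed/original = 11706/42079 = 0.278191
savings = 1 - ratio = 1 - 0.278191 = 0.721809
as a percentage: 0.721809 * 100 = 72.18%

Space savings = 1 - 11706/42079 = 72.18%


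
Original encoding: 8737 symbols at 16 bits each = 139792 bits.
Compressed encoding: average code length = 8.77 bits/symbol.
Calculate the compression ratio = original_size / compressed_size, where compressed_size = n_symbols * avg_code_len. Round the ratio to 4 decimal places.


original_size = n_symbols * orig_bits = 8737 * 16 = 139792 bits
compressed_size = n_symbols * avg_code_len = 8737 * 8.77 = 76623.49 bits
ratio = original_size / compressed_size = 139792 / 76623.49 = 1.8244

Compression ratio = 1.8244


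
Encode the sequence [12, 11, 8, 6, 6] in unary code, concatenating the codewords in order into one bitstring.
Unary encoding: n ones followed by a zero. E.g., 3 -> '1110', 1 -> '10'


Encode each number as n ones followed by a terminating 0:
  12 -> 1111111111110 (13 bits)
  11 -> 111111111110 (12 bits)
  8 -> 111111110 (9 bits)
  6 -> 1111110 (7 bits)
  6 -> 1111110 (7 bits)
Total length = 13 + 12 + 9 + 7 + 7 = 48 bits.

Unary([12, 11, 8, 6, 6]) = 111111111111011111111111011111111011111101111110 (48 bits)


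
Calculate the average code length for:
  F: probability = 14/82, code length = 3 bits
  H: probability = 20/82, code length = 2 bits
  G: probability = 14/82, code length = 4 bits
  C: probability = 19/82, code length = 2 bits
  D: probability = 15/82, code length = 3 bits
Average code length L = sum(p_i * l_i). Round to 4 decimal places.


Weighted contributions p_i * l_i:
  F: (14/82) * 3 = 42/82
  H: (20/82) * 2 = 40/82
  G: (14/82) * 4 = 56/82
  C: (19/82) * 2 = 38/82
  D: (15/82) * 3 = 45/82
Sum = (42 + 40 + 56 + 38 + 45)/82 = 221/82

L = 221/82 = 2.6951 bits/symbol


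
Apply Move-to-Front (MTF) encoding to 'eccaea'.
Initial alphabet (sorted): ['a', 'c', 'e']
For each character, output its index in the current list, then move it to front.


MTF encoding:
'e': index 2 in ['a', 'c', 'e'] -> ['e', 'a', 'c']
'c': index 2 in ['e', 'a', 'c'] -> ['c', 'e', 'a']
'c': index 0 in ['c', 'e', 'a'] -> ['c', 'e', 'a']
'a': index 2 in ['c', 'e', 'a'] -> ['a', 'c', 'e']
'e': index 2 in ['a', 'c', 'e'] -> ['e', 'a', 'c']
'a': index 1 in ['e', 'a', 'c'] -> ['a', 'e', 'c']


Output: [2, 2, 0, 2, 2, 1]


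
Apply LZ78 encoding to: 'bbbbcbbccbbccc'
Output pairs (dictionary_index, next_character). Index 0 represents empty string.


LZ78 encoding steps:
Dictionary: {0: ''}
Step 1: w='' (idx 0), next='b' -> output (0, 'b'), add 'b' as idx 1
Step 2: w='b' (idx 1), next='b' -> output (1, 'b'), add 'bb' as idx 2
Step 3: w='b' (idx 1), next='c' -> output (1, 'c'), add 'bc' as idx 3
Step 4: w='bb' (idx 2), next='c' -> output (2, 'c'), add 'bbc' as idx 4
Step 5: w='' (idx 0), next='c' -> output (0, 'c'), add 'c' as idx 5
Step 6: w='bbc' (idx 4), next='c' -> output (4, 'c'), add 'bbcc' as idx 6
Step 7: w='c' (idx 5), end of input -> output (5, '')


Encoded: [(0, 'b'), (1, 'b'), (1, 'c'), (2, 'c'), (0, 'c'), (4, 'c'), (5, '')]


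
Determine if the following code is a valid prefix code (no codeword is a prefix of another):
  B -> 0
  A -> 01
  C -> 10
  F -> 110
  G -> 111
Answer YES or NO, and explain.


Checking each pair (does one codeword prefix another?):
  B='0' vs A='01': prefix -- VIOLATION

NO -- this is NOT a valid prefix code. B (0) is a prefix of A (01).


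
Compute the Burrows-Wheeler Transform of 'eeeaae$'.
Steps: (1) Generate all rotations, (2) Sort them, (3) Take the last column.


Rotations (sorted):
  0: $eeeaae -> last char: e
  1: aae$eee -> last char: e
  2: ae$eeea -> last char: a
  3: e$eeeaa -> last char: a
  4: eaae$ee -> last char: e
  5: eeaae$e -> last char: e
  6: eeeaae$ -> last char: $


BWT = eeaaee$


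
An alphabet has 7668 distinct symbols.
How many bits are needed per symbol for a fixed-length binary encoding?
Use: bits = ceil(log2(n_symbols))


log2(7668) = 12.9046
Bracket: 2^12 = 4096 < 7668 <= 2^13 = 8192
So ceil(log2(7668)) = 13

bits = ceil(log2(7668)) = ceil(12.9046) = 13 bits


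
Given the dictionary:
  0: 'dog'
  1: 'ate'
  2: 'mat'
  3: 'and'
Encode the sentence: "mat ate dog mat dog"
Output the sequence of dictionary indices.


Look up each word in the dictionary:
  'mat' -> 2
  'ate' -> 1
  'dog' -> 0
  'mat' -> 2
  'dog' -> 0

Encoded: [2, 1, 0, 2, 0]


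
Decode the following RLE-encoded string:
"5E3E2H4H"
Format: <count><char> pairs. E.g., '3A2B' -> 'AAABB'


Expanding each <count><char> pair:
  5E -> 'EEEEE'
  3E -> 'EEE'
  2H -> 'HH'
  4H -> 'HHHH'

Decoded = EEEEEEEEHHHHHH


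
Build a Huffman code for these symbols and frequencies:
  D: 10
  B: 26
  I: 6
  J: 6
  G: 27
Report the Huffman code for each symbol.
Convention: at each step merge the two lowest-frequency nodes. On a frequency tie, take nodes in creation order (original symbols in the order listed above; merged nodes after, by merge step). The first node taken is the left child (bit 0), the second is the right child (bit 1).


Huffman tree construction:
Step 1: Merge I(6) + J(6) = 12
Step 2: Merge D(10) + (I+J)(12) = 22
Step 3: Merge (D+(I+J))(22) + B(26) = 48
Step 4: Merge G(27) + ((D+(I+J))+B)(48) = 75
Read each symbol's code off the tree from the root (left child = 0, right child = 1).

Codes:
  D: 100 (length 3)
  B: 11 (length 2)
  I: 1010 (length 4)
  J: 1011 (length 4)
  G: 0 (length 1)
Average code length: 157/75 = 2.0933 bits/symbol


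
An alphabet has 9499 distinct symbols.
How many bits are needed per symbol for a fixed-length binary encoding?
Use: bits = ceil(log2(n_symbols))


log2(9499) = 13.2136
Bracket: 2^13 = 8192 < 9499 <= 2^14 = 16384
So ceil(log2(9499)) = 14

bits = ceil(log2(9499)) = ceil(13.2136) = 14 bits


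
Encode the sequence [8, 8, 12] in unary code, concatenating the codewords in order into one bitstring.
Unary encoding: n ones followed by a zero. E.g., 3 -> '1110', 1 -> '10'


Encode each number as n ones followed by a terminating 0:
  8 -> 111111110 (9 bits)
  8 -> 111111110 (9 bits)
  12 -> 1111111111110 (13 bits)
Total length = 9 + 9 + 13 = 31 bits.

Unary([8, 8, 12]) = 1111111101111111101111111111110 (31 bits)


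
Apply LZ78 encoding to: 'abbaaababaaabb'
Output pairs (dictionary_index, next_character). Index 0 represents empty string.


LZ78 encoding steps:
Dictionary: {0: ''}
Step 1: w='' (idx 0), next='a' -> output (0, 'a'), add 'a' as idx 1
Step 2: w='' (idx 0), next='b' -> output (0, 'b'), add 'b' as idx 2
Step 3: w='b' (idx 2), next='a' -> output (2, 'a'), add 'ba' as idx 3
Step 4: w='a' (idx 1), next='a' -> output (1, 'a'), add 'aa' as idx 4
Step 5: w='ba' (idx 3), next='b' -> output (3, 'b'), add 'bab' as idx 5
Step 6: w='aa' (idx 4), next='a' -> output (4, 'a'), add 'aaa' as idx 6
Step 7: w='b' (idx 2), next='b' -> output (2, 'b'), add 'bb' as idx 7


Encoded: [(0, 'a'), (0, 'b'), (2, 'a'), (1, 'a'), (3, 'b'), (4, 'a'), (2, 'b')]


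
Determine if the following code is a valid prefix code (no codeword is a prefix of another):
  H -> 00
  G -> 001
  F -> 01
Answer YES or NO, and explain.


Checking each pair (does one codeword prefix another?):
  H='00' vs G='001': prefix -- VIOLATION

NO -- this is NOT a valid prefix code. H (00) is a prefix of G (001).


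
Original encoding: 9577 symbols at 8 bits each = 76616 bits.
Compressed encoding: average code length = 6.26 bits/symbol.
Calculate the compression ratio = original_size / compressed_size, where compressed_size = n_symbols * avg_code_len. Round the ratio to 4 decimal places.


original_size = n_symbols * orig_bits = 9577 * 8 = 76616 bits
compressed_size = n_symbols * avg_code_len = 9577 * 6.26 = 59952.02 bits
ratio = original_size / compressed_size = 76616 / 59952.02 = 1.278

Compression ratio = 1.278


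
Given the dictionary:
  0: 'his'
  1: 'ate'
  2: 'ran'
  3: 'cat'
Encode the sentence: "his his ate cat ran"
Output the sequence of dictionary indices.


Look up each word in the dictionary:
  'his' -> 0
  'his' -> 0
  'ate' -> 1
  'cat' -> 3
  'ran' -> 2

Encoded: [0, 0, 1, 3, 2]


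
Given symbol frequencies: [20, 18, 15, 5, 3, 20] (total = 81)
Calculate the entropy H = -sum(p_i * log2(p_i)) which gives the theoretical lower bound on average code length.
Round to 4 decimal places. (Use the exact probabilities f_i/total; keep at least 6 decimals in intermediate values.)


Per-symbol terms -p_i * log2(p_i) with p_i = f_i/81:
  p = 20/81 = 0.246914: log2(p) = -2.017922, -p*log2(p) = 0.498252
  p = 18/81 = 0.222222: log2(p) = -2.169925, -p*log2(p) = 0.482206
  p = 15/81 = 0.185185: log2(p) = -2.432959, -p*log2(p) = 0.450548
  p = 5/81 = 0.061728: log2(p) = -4.017922, -p*log2(p) = 0.248020
  p = 3/81 = 0.037037: log2(p) = -4.754888, -p*log2(p) = 0.176107
  p = 20/81 = 0.246914: log2(p) = -2.017922, -p*log2(p) = 0.498252
H = 0.498252 + 0.482206 + 0.450548 + 0.248020 + 0.176107 + 0.498252 = 2.353385

H = 2.3534 bits/symbol


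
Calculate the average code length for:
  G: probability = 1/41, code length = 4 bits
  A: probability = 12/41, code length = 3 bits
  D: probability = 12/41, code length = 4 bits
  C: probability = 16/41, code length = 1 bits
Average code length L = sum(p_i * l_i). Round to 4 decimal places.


Weighted contributions p_i * l_i:
  G: (1/41) * 4 = 4/41
  A: (12/41) * 3 = 36/41
  D: (12/41) * 4 = 48/41
  C: (16/41) * 1 = 16/41
Sum = (4 + 36 + 48 + 16)/41 = 104/41

L = 104/41 = 2.5366 bits/symbol


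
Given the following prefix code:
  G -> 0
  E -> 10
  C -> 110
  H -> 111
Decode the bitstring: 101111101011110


Decoding step by step:
Bits 10 -> E
Bits 111 -> H
Bits 110 -> C
Bits 10 -> E
Bits 111 -> H
Bits 10 -> E


Decoded message: EHCEHE


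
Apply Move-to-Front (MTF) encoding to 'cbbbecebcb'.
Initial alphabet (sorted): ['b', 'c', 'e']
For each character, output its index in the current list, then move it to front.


MTF encoding:
'c': index 1 in ['b', 'c', 'e'] -> ['c', 'b', 'e']
'b': index 1 in ['c', 'b', 'e'] -> ['b', 'c', 'e']
'b': index 0 in ['b', 'c', 'e'] -> ['b', 'c', 'e']
'b': index 0 in ['b', 'c', 'e'] -> ['b', 'c', 'e']
'e': index 2 in ['b', 'c', 'e'] -> ['e', 'b', 'c']
'c': index 2 in ['e', 'b', 'c'] -> ['c', 'e', 'b']
'e': index 1 in ['c', 'e', 'b'] -> ['e', 'c', 'b']
'b': index 2 in ['e', 'c', 'b'] -> ['b', 'e', 'c']
'c': index 2 in ['b', 'e', 'c'] -> ['c', 'b', 'e']
'b': index 1 in ['c', 'b', 'e'] -> ['b', 'c', 'e']


Output: [1, 1, 0, 0, 2, 2, 1, 2, 2, 1]


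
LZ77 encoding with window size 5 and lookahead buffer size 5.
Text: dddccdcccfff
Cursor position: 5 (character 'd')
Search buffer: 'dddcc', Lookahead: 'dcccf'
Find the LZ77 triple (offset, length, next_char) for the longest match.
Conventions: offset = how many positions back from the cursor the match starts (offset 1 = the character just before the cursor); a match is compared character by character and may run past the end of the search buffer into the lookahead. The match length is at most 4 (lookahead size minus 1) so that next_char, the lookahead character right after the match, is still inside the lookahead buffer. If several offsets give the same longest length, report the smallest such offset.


Try each offset into the search buffer:
  offset=1 (pos 4, char 'c'): match length 0
  offset=2 (pos 3, char 'c'): match length 0
  offset=3 (pos 2, char 'd'): match length 3
  offset=4 (pos 1, char 'd'): match length 1
  offset=5 (pos 0, char 'd'): match length 1
Longest match has length 3 at offset 3.
next_char = character at position 5 + 3 = 8 -> 'c'

Best match: offset=3, length=3 (matching 'dcc' starting at position 2)
LZ77 triple: (3, 3, 'c')


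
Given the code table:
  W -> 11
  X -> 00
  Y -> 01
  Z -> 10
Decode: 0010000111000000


Decoding:
00 -> X
10 -> Z
00 -> X
01 -> Y
11 -> W
00 -> X
00 -> X
00 -> X


Result: XZXYWXXX


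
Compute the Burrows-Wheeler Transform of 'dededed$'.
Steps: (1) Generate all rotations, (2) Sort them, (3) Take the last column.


Rotations (sorted):
  0: $dededed -> last char: d
  1: d$dedede -> last char: e
  2: ded$dede -> last char: e
  3: deded$de -> last char: e
  4: dededed$ -> last char: $
  5: ed$deded -> last char: d
  6: eded$ded -> last char: d
  7: ededed$d -> last char: d


BWT = deee$ddd


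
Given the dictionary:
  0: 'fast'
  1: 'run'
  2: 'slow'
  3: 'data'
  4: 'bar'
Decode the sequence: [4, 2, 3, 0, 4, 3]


Look up each index in the dictionary:
  4 -> 'bar'
  2 -> 'slow'
  3 -> 'data'
  0 -> 'fast'
  4 -> 'bar'
  3 -> 'data'

Decoded: "bar slow data fast bar data"


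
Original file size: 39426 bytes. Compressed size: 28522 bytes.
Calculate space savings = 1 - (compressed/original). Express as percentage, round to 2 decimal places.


ratio = compressed/original = 28522/39426 = 0.723431
savings = 1 - ratio = 1 - 0.723431 = 0.276569
as a percentage: 0.276569 * 100 = 27.66%

Space savings = 1 - 28522/39426 = 27.66%


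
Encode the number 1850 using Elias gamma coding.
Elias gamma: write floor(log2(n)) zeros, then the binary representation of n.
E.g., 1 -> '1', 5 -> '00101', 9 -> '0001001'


num_bits = floor(log2(1850)) + 1 = 11
leading_zeros = num_bits - 1 = 10
binary(1850) = 11100111010

Elias gamma(1850) = '0000000000' + '11100111010' = 000000000011100111010 (21 bits)


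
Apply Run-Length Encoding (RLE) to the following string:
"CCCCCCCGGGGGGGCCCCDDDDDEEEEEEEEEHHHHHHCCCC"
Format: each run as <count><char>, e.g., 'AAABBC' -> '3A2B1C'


Scanning runs left to right:
  i=0: run of 'C' x 7 -> '7C'
  i=7: run of 'G' x 7 -> '7G'
  i=14: run of 'C' x 4 -> '4C'
  i=18: run of 'D' x 5 -> '5D'
  i=23: run of 'E' x 9 -> '9E'
  i=32: run of 'H' x 6 -> '6H'
  i=38: run of 'C' x 4 -> '4C'

RLE = 7C7G4C5D9E6H4C


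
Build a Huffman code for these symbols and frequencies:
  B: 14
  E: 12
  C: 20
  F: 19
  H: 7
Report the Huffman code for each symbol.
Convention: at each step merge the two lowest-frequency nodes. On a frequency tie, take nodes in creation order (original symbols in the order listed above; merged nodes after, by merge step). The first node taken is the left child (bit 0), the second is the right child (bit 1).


Huffman tree construction:
Step 1: Merge H(7) + E(12) = 19
Step 2: Merge B(14) + F(19) = 33
Step 3: Merge (H+E)(19) + C(20) = 39
Step 4: Merge (B+F)(33) + ((H+E)+C)(39) = 72
Read each symbol's code off the tree from the root (left child = 0, right child = 1).

Codes:
  B: 00 (length 2)
  E: 101 (length 3)
  C: 11 (length 2)
  F: 01 (length 2)
  H: 100 (length 3)
Average code length: 163/72 = 2.2639 bits/symbol


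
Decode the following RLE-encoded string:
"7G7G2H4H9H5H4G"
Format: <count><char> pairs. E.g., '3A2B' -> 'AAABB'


Expanding each <count><char> pair:
  7G -> 'GGGGGGG'
  7G -> 'GGGGGGG'
  2H -> 'HH'
  4H -> 'HHHH'
  9H -> 'HHHHHHHHH'
  5H -> 'HHHHH'
  4G -> 'GGGG'

Decoded = GGGGGGGGGGGGGGHHHHHHHHHHHHHHHHHHHHGGGG


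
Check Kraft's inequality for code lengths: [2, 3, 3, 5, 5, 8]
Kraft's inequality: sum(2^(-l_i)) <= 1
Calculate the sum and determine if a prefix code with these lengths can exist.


Sum = 2^(-2) + 2^(-3) + 2^(-3) + 2^(-5) + 2^(-5) + 2^(-8)
    = 0.25 + 0.125 + 0.125 + 0.03125 + 0.03125 + 0.00390625
    = 145/256 = 0.56640625
Since 0.56640625 <= 1, Kraft's inequality IS satisfied.
A prefix code with these lengths CAN exist.

Kraft sum = 0.56640625. Satisfied.


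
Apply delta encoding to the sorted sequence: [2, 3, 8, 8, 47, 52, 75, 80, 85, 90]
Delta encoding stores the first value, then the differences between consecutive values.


First value: 2
Deltas:
  3 - 2 = 1
  8 - 3 = 5
  8 - 8 = 0
  47 - 8 = 39
  52 - 47 = 5
  75 - 52 = 23
  80 - 75 = 5
  85 - 80 = 5
  90 - 85 = 5


Delta encoded: [2, 1, 5, 0, 39, 5, 23, 5, 5, 5]


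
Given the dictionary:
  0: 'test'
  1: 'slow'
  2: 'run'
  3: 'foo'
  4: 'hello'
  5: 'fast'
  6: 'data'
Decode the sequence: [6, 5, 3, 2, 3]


Look up each index in the dictionary:
  6 -> 'data'
  5 -> 'fast'
  3 -> 'foo'
  2 -> 'run'
  3 -> 'foo'

Decoded: "data fast foo run foo"


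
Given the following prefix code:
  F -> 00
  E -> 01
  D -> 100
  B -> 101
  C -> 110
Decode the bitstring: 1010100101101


Decoding step by step:
Bits 101 -> B
Bits 01 -> E
Bits 00 -> F
Bits 101 -> B
Bits 101 -> B


Decoded message: BEFBB


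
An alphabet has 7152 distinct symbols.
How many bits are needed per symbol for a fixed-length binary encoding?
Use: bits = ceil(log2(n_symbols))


log2(7152) = 12.8041
Bracket: 2^12 = 4096 < 7152 <= 2^13 = 8192
So ceil(log2(7152)) = 13

bits = ceil(log2(7152)) = ceil(12.8041) = 13 bits


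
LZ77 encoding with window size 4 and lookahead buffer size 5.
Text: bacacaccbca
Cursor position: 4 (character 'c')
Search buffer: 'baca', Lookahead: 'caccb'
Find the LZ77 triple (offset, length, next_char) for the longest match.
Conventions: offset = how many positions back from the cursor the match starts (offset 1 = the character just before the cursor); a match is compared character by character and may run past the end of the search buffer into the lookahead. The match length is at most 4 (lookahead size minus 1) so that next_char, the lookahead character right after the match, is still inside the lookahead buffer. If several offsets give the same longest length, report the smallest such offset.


Try each offset into the search buffer:
  offset=1 (pos 3, char 'a'): match length 0
  offset=2 (pos 2, char 'c'): match length 3
  offset=3 (pos 1, char 'a'): match length 0
  offset=4 (pos 0, char 'b'): match length 0
Longest match has length 3 at offset 2.
next_char = character at position 4 + 3 = 7 -> 'c'

Best match: offset=2, length=3 (matching 'cac' starting at position 2)
LZ77 triple: (2, 3, 'c')


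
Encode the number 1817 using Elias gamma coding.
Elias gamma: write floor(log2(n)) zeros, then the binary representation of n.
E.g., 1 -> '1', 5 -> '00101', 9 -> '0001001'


num_bits = floor(log2(1817)) + 1 = 11
leading_zeros = num_bits - 1 = 10
binary(1817) = 11100011001

Elias gamma(1817) = '0000000000' + '11100011001' = 000000000011100011001 (21 bits)


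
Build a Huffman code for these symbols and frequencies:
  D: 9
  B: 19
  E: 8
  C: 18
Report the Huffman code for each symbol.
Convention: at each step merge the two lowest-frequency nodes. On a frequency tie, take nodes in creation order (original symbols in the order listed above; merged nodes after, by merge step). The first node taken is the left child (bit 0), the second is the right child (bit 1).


Huffman tree construction:
Step 1: Merge E(8) + D(9) = 17
Step 2: Merge (E+D)(17) + C(18) = 35
Step 3: Merge B(19) + ((E+D)+C)(35) = 54
Read each symbol's code off the tree from the root (left child = 0, right child = 1).

Codes:
  D: 101 (length 3)
  B: 0 (length 1)
  E: 100 (length 3)
  C: 11 (length 2)
Average code length: 106/54 = 1.9630 bits/symbol


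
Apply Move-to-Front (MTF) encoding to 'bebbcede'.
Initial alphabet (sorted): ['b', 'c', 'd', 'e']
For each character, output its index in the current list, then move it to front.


MTF encoding:
'b': index 0 in ['b', 'c', 'd', 'e'] -> ['b', 'c', 'd', 'e']
'e': index 3 in ['b', 'c', 'd', 'e'] -> ['e', 'b', 'c', 'd']
'b': index 1 in ['e', 'b', 'c', 'd'] -> ['b', 'e', 'c', 'd']
'b': index 0 in ['b', 'e', 'c', 'd'] -> ['b', 'e', 'c', 'd']
'c': index 2 in ['b', 'e', 'c', 'd'] -> ['c', 'b', 'e', 'd']
'e': index 2 in ['c', 'b', 'e', 'd'] -> ['e', 'c', 'b', 'd']
'd': index 3 in ['e', 'c', 'b', 'd'] -> ['d', 'e', 'c', 'b']
'e': index 1 in ['d', 'e', 'c', 'b'] -> ['e', 'd', 'c', 'b']


Output: [0, 3, 1, 0, 2, 2, 3, 1]


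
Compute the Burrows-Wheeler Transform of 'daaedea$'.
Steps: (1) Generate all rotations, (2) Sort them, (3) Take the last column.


Rotations (sorted):
  0: $daaedea -> last char: a
  1: a$daaede -> last char: e
  2: aaedea$d -> last char: d
  3: aedea$da -> last char: a
  4: daaedea$ -> last char: $
  5: dea$daae -> last char: e
  6: ea$daaed -> last char: d
  7: edea$daa -> last char: a


BWT = aeda$eda


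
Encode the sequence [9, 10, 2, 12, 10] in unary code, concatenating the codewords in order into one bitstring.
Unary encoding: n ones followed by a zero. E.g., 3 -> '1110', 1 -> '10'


Encode each number as n ones followed by a terminating 0:
  9 -> 1111111110 (10 bits)
  10 -> 11111111110 (11 bits)
  2 -> 110 (3 bits)
  12 -> 1111111111110 (13 bits)
  10 -> 11111111110 (11 bits)
Total length = 10 + 11 + 3 + 13 + 11 = 48 bits.

Unary([9, 10, 2, 12, 10]) = 111111111011111111110110111111111111011111111110 (48 bits)


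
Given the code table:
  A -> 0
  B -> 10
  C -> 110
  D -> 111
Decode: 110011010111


Decoding:
110 -> C
0 -> A
110 -> C
10 -> B
111 -> D


Result: CACBD


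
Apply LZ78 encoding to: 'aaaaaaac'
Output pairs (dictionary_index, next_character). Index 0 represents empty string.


LZ78 encoding steps:
Dictionary: {0: ''}
Step 1: w='' (idx 0), next='a' -> output (0, 'a'), add 'a' as idx 1
Step 2: w='a' (idx 1), next='a' -> output (1, 'a'), add 'aa' as idx 2
Step 3: w='aa' (idx 2), next='a' -> output (2, 'a'), add 'aaa' as idx 3
Step 4: w='a' (idx 1), next='c' -> output (1, 'c'), add 'ac' as idx 4


Encoded: [(0, 'a'), (1, 'a'), (2, 'a'), (1, 'c')]


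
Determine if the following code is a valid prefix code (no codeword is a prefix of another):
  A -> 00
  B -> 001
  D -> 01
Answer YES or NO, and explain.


Checking each pair (does one codeword prefix another?):
  A='00' vs B='001': prefix -- VIOLATION

NO -- this is NOT a valid prefix code. A (00) is a prefix of B (001).


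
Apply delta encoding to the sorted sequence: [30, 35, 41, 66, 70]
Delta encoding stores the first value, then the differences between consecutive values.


First value: 30
Deltas:
  35 - 30 = 5
  41 - 35 = 6
  66 - 41 = 25
  70 - 66 = 4


Delta encoded: [30, 5, 6, 25, 4]


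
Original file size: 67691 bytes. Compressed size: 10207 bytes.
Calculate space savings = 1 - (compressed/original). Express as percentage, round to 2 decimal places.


ratio = compressed/original = 10207/67691 = 0.150788
savings = 1 - ratio = 1 - 0.150788 = 0.849212
as a percentage: 0.849212 * 100 = 84.92%

Space savings = 1 - 10207/67691 = 84.92%


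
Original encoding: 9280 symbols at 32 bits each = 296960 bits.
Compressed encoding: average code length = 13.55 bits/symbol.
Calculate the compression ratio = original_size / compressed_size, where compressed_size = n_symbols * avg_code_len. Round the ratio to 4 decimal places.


original_size = n_symbols * orig_bits = 9280 * 32 = 296960 bits
compressed_size = n_symbols * avg_code_len = 9280 * 13.55 = 125744.0 bits
ratio = original_size / compressed_size = 296960 / 125744.0 = 2.3616

Compression ratio = 2.3616


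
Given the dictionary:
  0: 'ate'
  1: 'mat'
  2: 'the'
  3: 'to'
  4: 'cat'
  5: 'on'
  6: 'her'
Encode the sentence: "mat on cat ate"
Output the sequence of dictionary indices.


Look up each word in the dictionary:
  'mat' -> 1
  'on' -> 5
  'cat' -> 4
  'ate' -> 0

Encoded: [1, 5, 4, 0]


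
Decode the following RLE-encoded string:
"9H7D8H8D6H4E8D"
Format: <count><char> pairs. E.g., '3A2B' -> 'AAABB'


Expanding each <count><char> pair:
  9H -> 'HHHHHHHHH'
  7D -> 'DDDDDDD'
  8H -> 'HHHHHHHH'
  8D -> 'DDDDDDDD'
  6H -> 'HHHHHH'
  4E -> 'EEEE'
  8D -> 'DDDDDDDD'

Decoded = HHHHHHHHHDDDDDDDHHHHHHHHDDDDDDDDHHHHHHEEEEDDDDDDDD


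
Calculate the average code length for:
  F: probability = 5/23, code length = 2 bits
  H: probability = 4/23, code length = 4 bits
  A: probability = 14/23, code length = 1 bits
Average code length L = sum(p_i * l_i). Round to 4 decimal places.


Weighted contributions p_i * l_i:
  F: (5/23) * 2 = 10/23
  H: (4/23) * 4 = 16/23
  A: (14/23) * 1 = 14/23
Sum = (10 + 16 + 14)/23 = 40/23

L = 40/23 = 1.7391 bits/symbol


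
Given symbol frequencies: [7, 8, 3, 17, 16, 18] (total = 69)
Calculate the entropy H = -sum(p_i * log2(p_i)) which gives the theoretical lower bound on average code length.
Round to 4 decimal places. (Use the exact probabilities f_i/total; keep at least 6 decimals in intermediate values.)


Per-symbol terms -p_i * log2(p_i) with p_i = f_i/69:
  p = 7/69 = 0.101449: log2(p) = -3.301170, -p*log2(p) = 0.334901
  p = 8/69 = 0.115942: log2(p) = -3.108524, -p*log2(p) = 0.360409
  p = 3/69 = 0.043478: log2(p) = -4.523562, -p*log2(p) = 0.196677
  p = 17/69 = 0.246377: log2(p) = -2.021062, -p*log2(p) = 0.497943
  p = 16/69 = 0.231884: log2(p) = -2.108524, -p*log2(p) = 0.488933
  p = 18/69 = 0.260870: log2(p) = -1.938599, -p*log2(p) = 0.505722
H = 0.334901 + 0.360409 + 0.196677 + 0.497943 + 0.488933 + 0.505722 = 2.384585

H = 2.3846 bits/symbol


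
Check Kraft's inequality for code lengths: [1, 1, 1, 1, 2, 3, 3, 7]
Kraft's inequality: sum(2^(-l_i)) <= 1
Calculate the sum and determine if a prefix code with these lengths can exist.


Sum = 2^(-1) + 2^(-1) + 2^(-1) + 2^(-1) + 2^(-2) + 2^(-3) + 2^(-3) + 2^(-7)
    = 0.5 + 0.5 + 0.5 + 0.5 + 0.25 + 0.125 + 0.125 + 0.0078125
    = 321/128 = 2.5078125
Since 2.5078125 > 1, Kraft's inequality is NOT satisfied.
A prefix code with these lengths CANNOT exist.

Kraft sum = 2.5078125. Not satisfied.


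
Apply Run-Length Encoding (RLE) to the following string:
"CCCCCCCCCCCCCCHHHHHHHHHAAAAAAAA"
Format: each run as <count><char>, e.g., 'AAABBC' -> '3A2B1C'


Scanning runs left to right:
  i=0: run of 'C' x 14 -> '14C'
  i=14: run of 'H' x 9 -> '9H'
  i=23: run of 'A' x 8 -> '8A'

RLE = 14C9H8A


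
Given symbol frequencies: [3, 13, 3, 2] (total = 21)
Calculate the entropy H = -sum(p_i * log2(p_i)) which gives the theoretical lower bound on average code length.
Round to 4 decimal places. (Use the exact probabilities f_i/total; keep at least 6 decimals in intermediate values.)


Per-symbol terms -p_i * log2(p_i) with p_i = f_i/21:
  p = 3/21 = 0.142857: log2(p) = -2.807355, -p*log2(p) = 0.401051
  p = 13/21 = 0.619048: log2(p) = -0.691878, -p*log2(p) = 0.428305
  p = 3/21 = 0.142857: log2(p) = -2.807355, -p*log2(p) = 0.401051
  p = 2/21 = 0.095238: log2(p) = -3.392317, -p*log2(p) = 0.323078
H = 0.401051 + 0.428305 + 0.401051 + 0.323078 = 1.553485

H = 1.5535 bits/symbol


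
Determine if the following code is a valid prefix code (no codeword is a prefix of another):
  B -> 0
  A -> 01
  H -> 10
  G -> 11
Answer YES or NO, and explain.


Checking each pair (does one codeword prefix another?):
  B='0' vs A='01': prefix -- VIOLATION

NO -- this is NOT a valid prefix code. B (0) is a prefix of A (01).
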